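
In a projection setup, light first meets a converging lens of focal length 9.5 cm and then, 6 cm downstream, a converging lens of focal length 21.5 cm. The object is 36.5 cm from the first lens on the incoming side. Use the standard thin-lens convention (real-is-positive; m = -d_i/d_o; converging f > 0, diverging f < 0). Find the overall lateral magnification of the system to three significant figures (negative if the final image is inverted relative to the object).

Lens 1: 1/d_i1 = 1/f_1 - 1/d_o1 = 1/9.5 - 1/36.5 = 0.07787 cm^-1, so d_i1 = 12.843 cm.
m_1 = -(12.843)/36.5 = -0.3519.
Since 12.843 cm > 6 cm, the first image lies past the second lens and serves as a virtual object: d_o2 = L - d_i1 = -6.843 cm.
Lens 2: 1/d_i2 = 1/f_2 - 1/d_o2 = 1/21.5 - 1/(-6.843) = 0.19266 cm^-1, so d_i2 = 5.191 cm.
m_2 = -(5.191)/(-6.843) = 0.7586.
The system's lateral magnification is m_1 m_2 = (-0.3519)(0.7586) = -0.2669.

-0.267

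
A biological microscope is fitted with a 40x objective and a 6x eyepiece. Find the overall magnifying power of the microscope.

240

The overall magnification of a compound microscope is the product of the objective and eyepiece magnifications:
M = M_obj x M_eye = 40 x 6 = 240.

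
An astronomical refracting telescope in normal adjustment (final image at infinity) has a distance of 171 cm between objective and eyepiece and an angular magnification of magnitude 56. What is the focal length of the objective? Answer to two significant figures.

In normal adjustment the tube length equals f_obj + f_eye and |M| = f_obj/f_eye.
So f_obj = 56 f_eye and 56 f_eye + f_eye = 171 cm, giving f_eye = 171/57 = 3.000 cm and f_obj = 168.000 cm.

170 cm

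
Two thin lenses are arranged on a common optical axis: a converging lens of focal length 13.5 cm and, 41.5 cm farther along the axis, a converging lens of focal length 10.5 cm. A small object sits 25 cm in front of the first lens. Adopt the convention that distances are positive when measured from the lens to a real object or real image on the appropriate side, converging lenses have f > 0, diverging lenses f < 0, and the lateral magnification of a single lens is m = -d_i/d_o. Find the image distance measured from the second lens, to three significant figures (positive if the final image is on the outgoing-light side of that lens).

77.2 cm

Applying the thin-lens equation to the first lens, 1/13.5 = 1/25 + 1/d_i1, which gives d_i1 = 29.348 cm.
The intermediate image is 29.348 cm to the right of lens 1, so d_o2 = L - d_i1 = 41.5 - 29.348 = 12.152 cm.
Applying the thin-lens equation again with f_2 = 10.5 cm and d_o2 = 12.152 cm gives d_i2 = 77.230 cm.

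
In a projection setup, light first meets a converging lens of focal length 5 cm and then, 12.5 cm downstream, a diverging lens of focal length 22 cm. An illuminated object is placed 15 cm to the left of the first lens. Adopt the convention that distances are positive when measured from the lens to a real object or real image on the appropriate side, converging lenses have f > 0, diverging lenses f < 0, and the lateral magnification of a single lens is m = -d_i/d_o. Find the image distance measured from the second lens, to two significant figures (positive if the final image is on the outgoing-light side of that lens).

-4.1 cm

Applying the thin-lens equation to the first lens, 1/5 = 1/15 + 1/d_i1, which gives d_i1 = 7.500 cm.
That image sits 5.000 cm in front of the second lens, so d_o2 = 5.000 cm.
Applying the thin-lens equation again with f_2 = -22 cm and d_o2 = 5.000 cm gives d_i2 = -4.074 cm.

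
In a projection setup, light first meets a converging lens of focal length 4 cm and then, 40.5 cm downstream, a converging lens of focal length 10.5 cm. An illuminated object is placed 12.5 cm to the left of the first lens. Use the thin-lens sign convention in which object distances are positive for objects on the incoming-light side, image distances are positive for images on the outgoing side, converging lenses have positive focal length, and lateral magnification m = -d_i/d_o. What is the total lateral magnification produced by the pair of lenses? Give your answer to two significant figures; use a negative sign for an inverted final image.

0.20

First lens: d_i1 = 1/(1/4 - 1/12.5) = 5.882 cm.
m_1 = -(5.882)/12.5 = -0.4706.
Object distance for lens 2: d_o2 = 40.5 - 5.882 = 34.618 cm.
Second lens: d_i2 = 1/(1/10.5 - 1/(34.618)) = 15.071 cm.
m_2 = -(15.071)/(34.618) = -0.4354.
Overall magnification: m = m_1 m_2 = 0.2049.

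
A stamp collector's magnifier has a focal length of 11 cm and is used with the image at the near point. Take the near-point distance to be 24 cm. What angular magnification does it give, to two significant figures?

M = 1 + D/f = 1 + 24/11 = 3.182.

3.2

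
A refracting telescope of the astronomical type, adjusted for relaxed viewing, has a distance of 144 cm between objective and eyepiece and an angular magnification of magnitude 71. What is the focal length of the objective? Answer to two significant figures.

140 cm

In normal adjustment the tube length equals f_obj + f_eye and |M| = f_obj/f_eye.
So f_obj = 71 f_eye and 71 f_eye + f_eye = 144 cm, giving f_eye = 144/72 = 2.000 cm and f_obj = 142.000 cm.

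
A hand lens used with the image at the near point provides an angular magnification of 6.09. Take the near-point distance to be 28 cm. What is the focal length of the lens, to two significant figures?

For the image at the near point, M = 1 + D/f.
f = D/(M - 1) = 28/(6.09 - 1) = 5.501 cm.

5.5 cm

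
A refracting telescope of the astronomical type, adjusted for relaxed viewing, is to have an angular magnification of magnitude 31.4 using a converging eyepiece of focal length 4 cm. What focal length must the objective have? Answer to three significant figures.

|M| = f_obj/|f_eye|, so f_obj = |M| x |f_eye| = 31.4 x 4 = 125.600 cm.

126 cm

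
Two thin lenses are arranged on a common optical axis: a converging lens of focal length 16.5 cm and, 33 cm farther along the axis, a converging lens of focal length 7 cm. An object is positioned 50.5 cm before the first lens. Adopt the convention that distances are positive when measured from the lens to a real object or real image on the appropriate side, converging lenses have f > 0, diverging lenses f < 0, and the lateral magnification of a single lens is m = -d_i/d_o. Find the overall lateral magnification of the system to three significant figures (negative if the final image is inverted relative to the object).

2.28

First lens: d_i1 = 1/(1/16.5 - 1/50.5) = 24.507 cm.
m_1 = -(24.507)/50.5 = -0.4853.
Object distance for lens 2: d_o2 = 33 - 24.507 = 8.493 cm.
Second lens: d_i2 = 1/(1/7 - 1/(8.493)) = 39.828 cm.
m_2 = -(39.828)/(8.493) = -4.6897.
The system's lateral magnification is m_1 m_2 = (-0.4853)(-4.6897) = 2.2759.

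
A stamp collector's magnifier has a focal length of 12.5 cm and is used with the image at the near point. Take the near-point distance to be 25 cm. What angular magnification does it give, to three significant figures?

3.00

M = 1 + D/f = 1 + 25/12.5 = 3.000.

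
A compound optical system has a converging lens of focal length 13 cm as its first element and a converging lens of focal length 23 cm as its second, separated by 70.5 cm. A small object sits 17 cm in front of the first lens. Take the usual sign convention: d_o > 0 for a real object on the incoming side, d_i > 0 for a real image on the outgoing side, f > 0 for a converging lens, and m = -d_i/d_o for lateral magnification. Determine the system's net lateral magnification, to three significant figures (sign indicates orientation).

First lens: d_i1 = 1/(1/13 - 1/17) = 55.250 cm.
m_1 = -(55.250)/17 = -3.2500.
Object distance for lens 2: d_o2 = 70.5 - 55.250 = 15.250 cm.
Second lens: d_i2 = 1/(1/23 - 1/(15.250)) = -45.258 cm.
m_2 = -(-45.258)/(15.250) = 2.9677.
The system's lateral magnification is m_1 m_2 = (-3.2500)(2.9677) = -9.6452.

-9.65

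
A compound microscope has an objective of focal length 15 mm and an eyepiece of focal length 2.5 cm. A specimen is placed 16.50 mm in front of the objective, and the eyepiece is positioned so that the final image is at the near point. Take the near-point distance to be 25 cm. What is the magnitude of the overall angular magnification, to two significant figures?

Convert to cm: f_obj = 15 mm = 1.5 cm; d_o = 16.50 mm = 1.65 cm.
Objective: 1/d_i = 1/f_obj - 1/d_o = 1/1.5 - 1/1.65 = 0.06061 cm^-1, so d_i = 16.500 cm.
m_obj = -d_i/d_o = -16.500/1.65 = -10.000.
Eyepiece angular magnification (image at near point): M_eye = 1 + D/f_e = 1 + 25/2.5 = 11.000.
Overall M = m_obj x M_eye = (-10.000)(11.000) = -110.00.
|M| = 110.00.

110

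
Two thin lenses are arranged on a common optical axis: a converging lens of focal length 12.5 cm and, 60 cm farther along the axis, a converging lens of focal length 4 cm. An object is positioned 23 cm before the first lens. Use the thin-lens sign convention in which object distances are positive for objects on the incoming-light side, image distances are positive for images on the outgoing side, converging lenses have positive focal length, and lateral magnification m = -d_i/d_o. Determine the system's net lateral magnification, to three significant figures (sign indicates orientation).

Lens 1: 1/d_i1 = 1/f_1 - 1/d_o1 = 1/12.5 - 1/23 = 0.03652 cm^-1, so d_i1 = 27.381 cm.
m_1 = -(27.381)/23 = -1.1905.
The intermediate image is 27.381 cm to the right of lens 1, so d_o2 = L - d_i1 = 60 - 27.381 = 32.619 cm.
Lens 2: 1/d_i2 = 1/f_2 - 1/d_o2 = 1/4 - 1/(32.619) = 0.21934 cm^-1, so d_i2 = 4.559 cm.
m_2 = -(4.559)/(32.619) = -0.1398.
Total m = m_1 x m_2 = (-1.1905)(-0.1398) = 0.1664.

0.166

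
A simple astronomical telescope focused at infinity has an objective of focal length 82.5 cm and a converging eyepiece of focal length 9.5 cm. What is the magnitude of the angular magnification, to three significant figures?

|M| = f_obj/|f_eye| = 82.5/9.5 = 8.684.

8.68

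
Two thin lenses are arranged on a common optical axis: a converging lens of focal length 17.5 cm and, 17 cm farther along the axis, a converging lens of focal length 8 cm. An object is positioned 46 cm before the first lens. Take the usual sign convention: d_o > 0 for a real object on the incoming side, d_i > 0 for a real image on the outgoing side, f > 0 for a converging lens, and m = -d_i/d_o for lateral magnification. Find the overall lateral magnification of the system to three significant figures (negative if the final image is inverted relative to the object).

-0.255

Lens 1: 1/d_i1 = 1/f_1 - 1/d_o1 = 1/17.5 - 1/46 = 0.03540 cm^-1, so d_i1 = 28.246 cm.
m_1 = -(28.246)/46 = -0.6140.
This image would form 28.246 cm past lens 1, i.e. 11.246 cm beyond lens 2, so it is a virtual object for lens 2: d_o2 = 17 - 28.246 = -11.246 cm.
Lens 2: 1/d_i2 = 1/f_2 - 1/d_o2 = 1/8 - 1/(-11.246) = 0.21392 cm^-1, so d_i2 = 4.675 cm.
m_2 = -(4.675)/(-11.246) = 0.4157.
Overall magnification: m = m_1 m_2 = -0.2552.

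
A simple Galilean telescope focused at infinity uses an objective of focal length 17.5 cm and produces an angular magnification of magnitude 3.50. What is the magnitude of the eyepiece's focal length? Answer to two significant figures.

|M| = f_obj/|f_eye|, so |f_eye| = f_obj/|M| = 17.5/3.5 = 5.000 cm.
(The eyepiece is diverging, so its signed focal length is -5.000 cm.)

5.0 cm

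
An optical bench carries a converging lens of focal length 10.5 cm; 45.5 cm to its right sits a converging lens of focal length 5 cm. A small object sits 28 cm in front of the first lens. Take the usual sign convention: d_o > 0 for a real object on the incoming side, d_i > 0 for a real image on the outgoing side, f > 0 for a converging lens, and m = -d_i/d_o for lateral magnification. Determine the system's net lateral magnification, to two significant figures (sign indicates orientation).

0.13

Applying the thin-lens equation to the first lens, 1/10.5 = 1/28 + 1/d_i1, which gives d_i1 = 16.800 cm.
Its lateral magnification is m_1 = -d_i1/d_o1 = -(16.800)/28 = -0.6000.
That image sits 28.700 cm in front of the second lens, so d_o2 = 28.700 cm.
Applying the thin-lens equation again with f_2 = 5 cm and d_o2 = 28.700 cm gives d_i2 = 6.055 cm.
m_2 = -(6.055)/(28.700) = -0.2110.
The system's lateral magnification is m_1 m_2 = (-0.6000)(-0.2110) = 0.1266.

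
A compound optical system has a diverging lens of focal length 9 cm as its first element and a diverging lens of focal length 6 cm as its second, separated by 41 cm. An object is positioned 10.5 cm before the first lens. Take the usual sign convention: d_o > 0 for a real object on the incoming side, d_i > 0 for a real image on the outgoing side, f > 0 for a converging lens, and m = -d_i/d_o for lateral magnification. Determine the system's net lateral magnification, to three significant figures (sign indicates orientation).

0.0534

First lens: d_i1 = 1/(1/(-9) - 1/10.5) = -4.846 cm.
m_1 = -(-4.846)/10.5 = 0.4615.
The intermediate image is virtual, 4.846 cm to the left of lens 1, so d_o2 = L - d_i1 = 41 - (-4.846) = 45.846 cm.
Second lens: d_i2 = 1/(1/(-6) - 1/(45.846)) = -5.306 cm.
m_2 = -(-5.306)/(45.846) = 0.1157.
Overall magnification: m = m_1 m_2 = 0.0534.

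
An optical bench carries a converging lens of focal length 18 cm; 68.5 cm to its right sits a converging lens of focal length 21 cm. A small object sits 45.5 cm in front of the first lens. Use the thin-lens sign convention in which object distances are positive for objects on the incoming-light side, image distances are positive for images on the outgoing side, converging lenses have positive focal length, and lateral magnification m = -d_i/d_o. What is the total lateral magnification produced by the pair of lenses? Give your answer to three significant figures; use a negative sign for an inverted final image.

0.776

Applying the thin-lens equation to the first lens, 1/18 = 1/45.5 + 1/d_i1, which gives d_i1 = 29.782 cm.
Its lateral magnification is m_1 = -d_i1/d_o1 = -(29.782)/45.5 = -0.6545.
The intermediate image is 29.782 cm to the right of lens 1, so d_o2 = L - d_i1 = 68.5 - 29.782 = 38.718 cm.
Applying the thin-lens equation again with f_2 = 21 cm and d_o2 = 38.718 cm gives d_i2 = 45.890 cm.
m_2 = -(45.890)/(38.718) = -1.1852.
Overall magnification: m = m_1 m_2 = 0.7758.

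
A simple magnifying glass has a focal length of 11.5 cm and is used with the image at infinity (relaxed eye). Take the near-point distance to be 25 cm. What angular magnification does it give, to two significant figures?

2.2

M = D/f = 25/11.5 = 2.174.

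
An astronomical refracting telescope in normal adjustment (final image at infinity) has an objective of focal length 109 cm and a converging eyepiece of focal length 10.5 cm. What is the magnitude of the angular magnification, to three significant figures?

10.4

|M| = f_obj/|f_eye| = 109/10.5 = 10.381.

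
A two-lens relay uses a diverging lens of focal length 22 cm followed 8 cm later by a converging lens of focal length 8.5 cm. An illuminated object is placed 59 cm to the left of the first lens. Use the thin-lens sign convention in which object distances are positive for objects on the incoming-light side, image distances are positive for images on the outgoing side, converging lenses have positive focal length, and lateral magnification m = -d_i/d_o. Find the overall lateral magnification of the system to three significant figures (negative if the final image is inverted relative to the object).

-0.149

First lens: d_i1 = 1/(1/(-22) - 1/59) = -16.025 cm.
m_1 = -(-16.025)/59 = 0.2716.
The intermediate image is virtual, 16.025 cm to the left of lens 1, so d_o2 = L - d_i1 = 8 - (-16.025) = 24.025 cm.
Second lens: d_i2 = 1/(1/8.5 - 1/(24.025)) = 13.154 cm.
m_2 = -(13.154)/(24.025) = -0.5475.
Total m = m_1 x m_2 = (0.2716)(-0.5475) = -0.1487.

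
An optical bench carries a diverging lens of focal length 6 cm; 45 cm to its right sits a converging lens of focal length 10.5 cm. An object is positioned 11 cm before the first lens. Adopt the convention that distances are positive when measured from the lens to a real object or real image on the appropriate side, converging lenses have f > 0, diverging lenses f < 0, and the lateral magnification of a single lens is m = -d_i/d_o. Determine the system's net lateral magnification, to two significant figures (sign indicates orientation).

First lens: d_i1 = 1/(1/(-6) - 1/11) = -3.882 cm.
m_1 = -(-3.882)/11 = 0.3529.
With d_i1 < 0 the first image is virtual and lies on the object side; the object distance for lens 2 is d_o2 = 45 - (-3.882) = 48.882 cm.
Second lens: d_i2 = 1/(1/10.5 - 1/(48.882)) = 13.372 cm.
m_2 = -(13.372)/(48.882) = -0.2736.
Total m = m_1 x m_2 = (0.3529)(-0.2736) = -0.0966.

-0.097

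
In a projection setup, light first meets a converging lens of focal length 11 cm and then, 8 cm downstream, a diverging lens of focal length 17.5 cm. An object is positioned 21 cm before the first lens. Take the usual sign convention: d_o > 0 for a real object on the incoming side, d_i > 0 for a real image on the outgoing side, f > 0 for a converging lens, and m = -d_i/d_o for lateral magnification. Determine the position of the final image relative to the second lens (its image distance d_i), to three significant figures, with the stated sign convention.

110 cm

Applying the thin-lens equation to the first lens, 1/11 = 1/21 + 1/d_i1, which gives d_i1 = 23.100 cm.
Since 23.100 cm > 8 cm, the first image lies past the second lens and serves as a virtual object: d_o2 = L - d_i1 = -15.100 cm.
Applying the thin-lens equation again with f_2 = -17.5 cm and d_o2 = -15.100 cm gives d_i2 = 110.104 cm.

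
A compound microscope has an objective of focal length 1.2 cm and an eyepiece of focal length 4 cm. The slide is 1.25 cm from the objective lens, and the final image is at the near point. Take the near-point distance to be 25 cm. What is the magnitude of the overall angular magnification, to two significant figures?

170

Objective: 1/d_i = 1/f_obj - 1/d_o = 1/1.2 - 1/1.25 = 0.03333 cm^-1, so d_i = 30.000 cm.
m_obj = -d_i/d_o = -30.000/1.25 = -24.000.
Eyepiece angular magnification (image at near point): M_eye = 1 + D/f_e = 1 + 25/4 = 7.250.
Overall M = m_obj x M_eye = (-24.000)(7.250) = -174.00.
|M| = 174.00.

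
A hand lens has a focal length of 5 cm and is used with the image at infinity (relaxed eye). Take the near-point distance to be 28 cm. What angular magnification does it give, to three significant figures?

5.60

M = D/f = 28/5 = 5.600.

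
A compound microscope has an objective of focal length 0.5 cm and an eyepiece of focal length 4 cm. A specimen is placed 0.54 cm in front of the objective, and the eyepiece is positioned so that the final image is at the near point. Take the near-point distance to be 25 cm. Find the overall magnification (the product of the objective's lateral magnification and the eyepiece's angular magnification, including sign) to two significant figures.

-91

Objective: 1/d_i = 1/f_obj - 1/d_o = 1/0.5 - 1/0.54 = 0.14815 cm^-1, so d_i = 6.750 cm.
m_obj = -d_i/d_o = -6.750/0.54 = -12.500.
Eyepiece angular magnification (image at near point): M_eye = 1 + D/f_e = 1 + 25/4 = 7.250.
Overall M = m_obj x M_eye = (-12.500)(7.250) = -90.62.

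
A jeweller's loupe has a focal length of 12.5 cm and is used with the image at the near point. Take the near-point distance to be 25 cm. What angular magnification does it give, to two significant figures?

3.0

M = 1 + D/f = 1 + 25/12.5 = 3.000.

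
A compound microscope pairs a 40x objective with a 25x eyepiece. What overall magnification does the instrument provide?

1000

The overall magnification of a compound microscope is the product of the objective and eyepiece magnifications:
M = M_obj x M_eye = 40 x 25 = 1000.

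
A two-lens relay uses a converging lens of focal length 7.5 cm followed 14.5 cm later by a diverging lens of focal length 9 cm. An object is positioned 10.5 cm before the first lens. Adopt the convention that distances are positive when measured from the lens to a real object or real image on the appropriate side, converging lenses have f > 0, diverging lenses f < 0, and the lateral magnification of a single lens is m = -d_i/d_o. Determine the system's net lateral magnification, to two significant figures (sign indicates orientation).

8.2

Applying the thin-lens equation to the first lens, 1/7.5 = 1/10.5 + 1/d_i1, which gives d_i1 = 26.250 cm.
Its lateral magnification is m_1 = -d_i1/d_o1 = -(26.250)/10.5 = -2.5000.
This image would form 26.250 cm past lens 1, i.e. 11.750 cm beyond lens 2, so it is a virtual object for lens 2: d_o2 = 14.5 - 26.250 = -11.750 cm.
Applying the thin-lens equation again with f_2 = -9 cm and d_o2 = -11.750 cm gives d_i2 = -38.455 cm.
m_2 = -(-38.455)/(-11.750) = -3.2727.
Overall magnification: m = m_1 m_2 = 8.1818.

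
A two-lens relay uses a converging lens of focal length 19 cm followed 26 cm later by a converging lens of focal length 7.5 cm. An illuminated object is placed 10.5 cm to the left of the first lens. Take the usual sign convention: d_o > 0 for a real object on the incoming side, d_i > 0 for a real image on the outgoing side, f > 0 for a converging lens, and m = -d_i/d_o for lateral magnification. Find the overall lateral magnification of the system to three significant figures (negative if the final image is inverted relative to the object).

-0.399

Applying the thin-lens equation to the first lens, 1/19 = 1/10.5 + 1/d_i1, which gives d_i1 = -23.471 cm.
Its lateral magnification is m_1 = -d_i1/d_o1 = -(-23.471)/10.5 = 2.2353.
The intermediate image is virtual, 23.471 cm to the left of lens 1, so d_o2 = L - d_i1 = 26 - (-23.471) = 49.471 cm.
Applying the thin-lens equation again with f_2 = 7.5 cm and d_o2 = 49.471 cm gives d_i2 = 8.840 cm.
m_2 = -(8.840)/(49.471) = -0.1787.
The system's lateral magnification is m_1 m_2 = (2.2353)(-0.1787) = -0.3994.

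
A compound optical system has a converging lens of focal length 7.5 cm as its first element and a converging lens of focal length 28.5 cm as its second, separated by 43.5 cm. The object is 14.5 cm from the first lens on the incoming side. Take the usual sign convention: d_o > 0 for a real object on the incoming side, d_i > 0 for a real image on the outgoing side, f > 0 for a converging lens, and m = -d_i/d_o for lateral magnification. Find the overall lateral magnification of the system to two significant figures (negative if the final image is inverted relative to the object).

Lens 1: 1/d_i1 = 1/f_1 - 1/d_o1 = 1/7.5 - 1/14.5 = 0.06437 cm^-1, so d_i1 = 15.536 cm.
m_1 = -(15.536)/14.5 = -1.0714.
That image sits 27.964 cm in front of the second lens, so d_o2 = 27.964 cm.
Lens 2: 1/d_i2 = 1/f_2 - 1/d_o2 = 1/28.5 - 1/(27.964) = -0.00067 cm^-1, so d_i2 = -1487.700 cm.
m_2 = -(-1487.700)/(27.964) = 53.2000.
Overall magnification: m = m_1 m_2 = -57.0000.

-57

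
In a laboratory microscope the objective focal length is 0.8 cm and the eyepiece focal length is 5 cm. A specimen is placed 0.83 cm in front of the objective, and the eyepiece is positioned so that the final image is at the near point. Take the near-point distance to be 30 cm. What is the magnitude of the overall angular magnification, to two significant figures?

Objective: 1/d_i = 1/f_obj - 1/d_o = 1/0.8 - 1/0.83 = 0.04518 cm^-1, so d_i = 22.133 cm.
m_obj = -d_i/d_o = -22.133/0.83 = -26.667.
Eyepiece angular magnification (image at near point): M_eye = 1 + D/f_e = 1 + 30/5 = 7.000.
Overall M = m_obj x M_eye = (-26.667)(7.000) = -186.67.
|M| = 186.67.

190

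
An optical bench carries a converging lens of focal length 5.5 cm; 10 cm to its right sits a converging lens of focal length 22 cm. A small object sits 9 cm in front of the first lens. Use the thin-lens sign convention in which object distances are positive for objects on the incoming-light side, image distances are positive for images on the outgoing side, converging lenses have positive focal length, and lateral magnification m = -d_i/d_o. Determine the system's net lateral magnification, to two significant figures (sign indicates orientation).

-1.3

Lens 1: 1/d_i1 = 1/f_1 - 1/d_o1 = 1/5.5 - 1/9 = 0.07071 cm^-1, so d_i1 = 14.143 cm.
m_1 = -(14.143)/9 = -1.5714.
This image would form 14.143 cm past lens 1, i.e. 4.143 cm beyond lens 2, so it is a virtual object for lens 2: d_o2 = 10 - 14.143 = -4.143 cm.
Lens 2: 1/d_i2 = 1/f_2 - 1/d_o2 = 1/22 - 1/(-4.143) = 0.28683 cm^-1, so d_i2 = 3.486 cm.
m_2 = -(3.486)/(-4.143) = 0.8415.
Overall magnification: m = m_1 m_2 = -1.3224.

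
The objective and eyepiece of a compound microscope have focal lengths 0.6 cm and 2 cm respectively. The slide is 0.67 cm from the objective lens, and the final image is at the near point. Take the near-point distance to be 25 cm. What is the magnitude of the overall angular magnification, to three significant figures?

Objective: 1/d_i = 1/f_obj - 1/d_o = 1/0.6 - 1/0.67 = 0.17413 cm^-1, so d_i = 5.743 cm.
m_obj = -d_i/d_o = -5.743/0.67 = -8.571.
Eyepiece angular magnification (image at near point): M_eye = 1 + D/f_e = 1 + 25/2 = 13.500.
Overall M = m_obj x M_eye = (-8.571)(13.500) = -115.71.
|M| = 115.71.

116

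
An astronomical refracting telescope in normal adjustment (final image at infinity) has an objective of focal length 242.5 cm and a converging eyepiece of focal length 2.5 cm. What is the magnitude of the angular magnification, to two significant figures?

97

|M| = f_obj/|f_eye| = 242.5/2.5 = 97.000.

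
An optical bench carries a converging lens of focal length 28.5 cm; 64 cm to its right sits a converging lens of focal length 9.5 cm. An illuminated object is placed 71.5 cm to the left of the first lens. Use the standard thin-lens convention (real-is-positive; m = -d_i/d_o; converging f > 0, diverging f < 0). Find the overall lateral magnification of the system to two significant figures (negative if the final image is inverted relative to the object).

First lens: d_i1 = 1/(1/28.5 - 1/71.5) = 47.390 cm.
m_1 = -(47.390)/71.5 = -0.6628.
The intermediate image is 47.390 cm to the right of lens 1, so d_o2 = L - d_i1 = 64 - 47.390 = 16.610 cm.
Second lens: d_i2 = 1/(1/9.5 - 1/(16.610)) = 22.193 cm.
m_2 = -(22.193)/(16.610) = -1.3361.
Total m = m_1 x m_2 = (-0.6628)(-1.3361) = 0.8855.

0.89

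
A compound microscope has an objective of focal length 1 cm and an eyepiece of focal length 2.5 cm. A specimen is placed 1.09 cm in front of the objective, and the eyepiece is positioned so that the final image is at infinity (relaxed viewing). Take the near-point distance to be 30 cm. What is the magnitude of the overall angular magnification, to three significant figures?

Objective: 1/d_i = 1/f_obj - 1/d_o = 1/1 - 1/1.09 = 0.08257 cm^-1, so d_i = 12.111 cm.
m_obj = -d_i/d_o = -12.111/1.09 = -11.111.
Eyepiece angular magnification (image at infinity): M_eye = D/f_e = 30/2.5 = 12.000.
Overall M = m_obj x M_eye = (-11.111)(12.000) = -133.33.
|M| = 133.33.

133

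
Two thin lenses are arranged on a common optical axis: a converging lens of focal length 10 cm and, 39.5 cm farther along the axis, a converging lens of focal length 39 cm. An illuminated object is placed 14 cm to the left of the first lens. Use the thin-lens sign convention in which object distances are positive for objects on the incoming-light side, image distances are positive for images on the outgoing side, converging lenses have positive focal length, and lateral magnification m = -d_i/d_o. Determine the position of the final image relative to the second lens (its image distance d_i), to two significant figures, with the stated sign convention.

First lens: d_i1 = 1/(1/10 - 1/14) = 35.000 cm.
The intermediate image is 35.000 cm to the right of lens 1, so d_o2 = L - d_i1 = 39.5 - 35.000 = 4.500 cm.
Second lens: d_i2 = 1/(1/39 - 1/(4.500)) = -5.087 cm.

-5.1 cm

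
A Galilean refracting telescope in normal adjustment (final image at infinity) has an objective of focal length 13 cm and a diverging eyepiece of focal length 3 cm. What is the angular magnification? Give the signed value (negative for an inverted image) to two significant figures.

M = -f_obj/f_eye = -13/(-3) = 4.333.

4.3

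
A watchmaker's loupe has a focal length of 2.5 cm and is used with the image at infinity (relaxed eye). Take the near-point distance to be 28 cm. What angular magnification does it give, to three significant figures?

11.2

M = D/f = 28/2.5 = 11.200.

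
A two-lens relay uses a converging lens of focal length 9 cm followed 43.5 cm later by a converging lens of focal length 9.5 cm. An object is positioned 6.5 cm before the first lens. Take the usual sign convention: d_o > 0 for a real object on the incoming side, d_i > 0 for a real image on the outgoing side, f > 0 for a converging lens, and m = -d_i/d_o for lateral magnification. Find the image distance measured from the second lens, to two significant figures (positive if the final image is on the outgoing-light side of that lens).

11 cm

First lens: d_i1 = 1/(1/9 - 1/6.5) = -23.400 cm.
With d_i1 < 0 the first image is virtual and lies on the object side; the object distance for lens 2 is d_o2 = 43.5 - (-23.400) = 66.900 cm.
Second lens: d_i2 = 1/(1/9.5 - 1/(66.900)) = 11.072 cm.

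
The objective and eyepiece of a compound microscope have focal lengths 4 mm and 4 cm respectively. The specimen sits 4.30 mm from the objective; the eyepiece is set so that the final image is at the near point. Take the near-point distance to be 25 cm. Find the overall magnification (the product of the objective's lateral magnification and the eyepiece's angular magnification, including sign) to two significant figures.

-97

Convert to cm: f_obj = 4 mm = 0.4 cm; d_o = 4.30 mm = 0.43 cm.
Objective: 1/d_i = 1/f_obj - 1/d_o = 1/0.4 - 1/0.43 = 0.17442 cm^-1, so d_i = 5.733 cm.
m_obj = -d_i/d_o = -5.733/0.43 = -13.333.
Eyepiece angular magnification (image at near point): M_eye = 1 + D/f_e = 1 + 25/4 = 7.250.
Overall M = m_obj x M_eye = (-13.333)(7.250) = -96.67.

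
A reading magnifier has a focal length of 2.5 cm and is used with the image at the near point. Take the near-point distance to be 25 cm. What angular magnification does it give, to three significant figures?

11.0

M = 1 + D/f = 1 + 25/2.5 = 11.000.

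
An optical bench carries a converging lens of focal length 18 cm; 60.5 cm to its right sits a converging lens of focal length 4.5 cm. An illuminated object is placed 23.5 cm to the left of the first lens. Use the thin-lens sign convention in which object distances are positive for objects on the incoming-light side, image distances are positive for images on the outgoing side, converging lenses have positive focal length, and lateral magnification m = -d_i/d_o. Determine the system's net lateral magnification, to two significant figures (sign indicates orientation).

First lens: d_i1 = 1/(1/18 - 1/23.5) = 76.909 cm.
m_1 = -(76.909)/23.5 = -3.2727.
This image would form 76.909 cm past lens 1, i.e. 16.409 cm beyond lens 2, so it is a virtual object for lens 2: d_o2 = 60.5 - 76.909 = -16.409 cm.
Second lens: d_i2 = 1/(1/4.5 - 1/(-16.409)) = 3.532 cm.
m_2 = -(3.532)/(-16.409) = 0.2152.
The system's lateral magnification is m_1 m_2 = (-3.2727)(0.2152) = -0.7043.

-0.70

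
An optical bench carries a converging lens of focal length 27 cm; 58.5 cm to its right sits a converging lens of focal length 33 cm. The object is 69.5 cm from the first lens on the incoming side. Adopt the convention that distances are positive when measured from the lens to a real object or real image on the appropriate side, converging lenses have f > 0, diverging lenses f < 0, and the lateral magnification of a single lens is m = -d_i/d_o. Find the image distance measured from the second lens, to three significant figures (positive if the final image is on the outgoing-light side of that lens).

-25.4 cm

Lens 1: 1/d_i1 = 1/f_1 - 1/d_o1 = 1/27 - 1/69.5 = 0.02265 cm^-1, so d_i1 = 44.153 cm.
The intermediate image is 44.153 cm to the right of lens 1, so d_o2 = L - d_i1 = 58.5 - 44.153 = 14.347 cm.
Lens 2: 1/d_i2 = 1/f_2 - 1/d_o2 = 1/33 - 1/(14.347) = -0.03940 cm^-1, so d_i2 = -25.382 cm.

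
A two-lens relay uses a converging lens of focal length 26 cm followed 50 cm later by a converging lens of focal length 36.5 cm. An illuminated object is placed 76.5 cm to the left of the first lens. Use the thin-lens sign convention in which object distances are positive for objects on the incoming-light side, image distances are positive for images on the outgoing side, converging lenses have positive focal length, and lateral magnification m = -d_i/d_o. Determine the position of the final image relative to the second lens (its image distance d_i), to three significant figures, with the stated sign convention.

Lens 1: 1/d_i1 = 1/f_1 - 1/d_o1 = 1/26 - 1/76.5 = 0.02539 cm^-1, so d_i1 = 39.386 cm.
Object distance for lens 2: d_o2 = 50 - 39.386 = 10.614 cm.
Lens 2: 1/d_i2 = 1/f_2 - 1/d_o2 = 1/36.5 - 1/(10.614) = -0.06682 cm^-1, so d_i2 = -14.966 cm.

-15.0 cm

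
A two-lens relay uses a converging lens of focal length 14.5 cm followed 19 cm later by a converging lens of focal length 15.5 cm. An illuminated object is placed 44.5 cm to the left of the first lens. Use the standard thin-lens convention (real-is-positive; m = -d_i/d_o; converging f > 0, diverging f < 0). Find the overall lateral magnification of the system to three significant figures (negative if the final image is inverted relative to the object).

-0.416

First lens: d_i1 = 1/(1/14.5 - 1/44.5) = 21.508 cm.
m_1 = -(21.508)/44.5 = -0.4833.
This image would form 21.508 cm past lens 1, i.e. 2.508 cm beyond lens 2, so it is a virtual object for lens 2: d_o2 = 19 - 21.508 = -2.508 cm.
Second lens: d_i2 = 1/(1/15.5 - 1/(-2.508)) = 2.159 cm.
m_2 = -(2.159)/(-2.508) = 0.8607.
Total m = m_1 x m_2 = (-0.4833)(0.8607) = -0.4160.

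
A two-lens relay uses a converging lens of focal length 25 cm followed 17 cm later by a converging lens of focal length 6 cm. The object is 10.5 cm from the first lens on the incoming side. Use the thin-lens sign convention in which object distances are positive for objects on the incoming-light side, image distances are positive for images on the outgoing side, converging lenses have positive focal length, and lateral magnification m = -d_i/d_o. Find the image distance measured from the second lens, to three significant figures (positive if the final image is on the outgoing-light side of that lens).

7.24 cm

Applying the thin-lens equation to the first lens, 1/25 = 1/10.5 + 1/d_i1, which gives d_i1 = -18.103 cm.
The intermediate image is virtual, 18.103 cm to the left of lens 1, so d_o2 = L - d_i1 = 17 - (-18.103) = 35.103 cm.
Applying the thin-lens equation again with f_2 = 6 cm and d_o2 = 35.103 cm gives d_i2 = 7.237 cm.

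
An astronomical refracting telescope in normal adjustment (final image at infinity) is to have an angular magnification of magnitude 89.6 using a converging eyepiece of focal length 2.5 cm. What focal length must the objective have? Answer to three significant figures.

|M| = f_obj/|f_eye|, so f_obj = |M| x |f_eye| = 89.6 x 2.5 = 224.000 cm.

224 cm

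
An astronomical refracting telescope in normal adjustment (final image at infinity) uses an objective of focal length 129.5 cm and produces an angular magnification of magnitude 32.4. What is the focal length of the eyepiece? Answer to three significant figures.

4.00 cm

|M| = f_obj/f_eye, so f_eye = f_obj/|M| = 129.5/32.4 = 3.997 cm.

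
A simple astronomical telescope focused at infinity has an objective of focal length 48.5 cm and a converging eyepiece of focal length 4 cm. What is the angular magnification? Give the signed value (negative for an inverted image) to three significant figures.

-12.1

M = -f_obj/f_eye = -48.5/(4) = -12.125.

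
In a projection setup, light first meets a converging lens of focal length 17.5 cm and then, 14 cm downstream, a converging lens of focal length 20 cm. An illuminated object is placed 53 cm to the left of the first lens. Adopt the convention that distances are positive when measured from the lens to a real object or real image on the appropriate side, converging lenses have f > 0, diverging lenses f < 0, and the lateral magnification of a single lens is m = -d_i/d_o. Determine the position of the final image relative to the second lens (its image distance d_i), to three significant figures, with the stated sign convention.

7.55 cm

Lens 1: 1/d_i1 = 1/f_1 - 1/d_o1 = 1/17.5 - 1/53 = 0.03827 cm^-1, so d_i1 = 26.127 cm.
This image would form 26.127 cm past lens 1, i.e. 12.127 cm beyond lens 2, so it is a virtual object for lens 2: d_o2 = 14 - 26.127 = -12.127 cm.
Lens 2: 1/d_i2 = 1/f_2 - 1/d_o2 = 1/20 - 1/(-12.127) = 0.13246 cm^-1, so d_i2 = 7.549 cm.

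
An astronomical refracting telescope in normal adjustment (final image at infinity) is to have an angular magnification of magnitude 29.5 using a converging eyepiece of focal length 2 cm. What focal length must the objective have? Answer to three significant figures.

|M| = f_obj/|f_eye|, so f_obj = |M| x |f_eye| = 29.5 x 2 = 59.000 cm.

59.0 cm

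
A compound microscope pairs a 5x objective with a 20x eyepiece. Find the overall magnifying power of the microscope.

100

The overall magnification of a compound microscope is the product of the objective and eyepiece magnifications:
M = M_obj x M_eye = 5 x 20 = 100.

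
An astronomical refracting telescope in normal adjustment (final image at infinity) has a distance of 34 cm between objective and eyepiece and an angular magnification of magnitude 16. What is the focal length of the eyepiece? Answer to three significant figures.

In normal adjustment the tube length equals f_obj + f_eye and |M| = f_obj/f_eye.
So f_obj = 16 f_eye and 16 f_eye + f_eye = 34 cm, giving f_eye = 34/17 = 2.000 cm and f_obj = 32.000 cm.

2.00 cm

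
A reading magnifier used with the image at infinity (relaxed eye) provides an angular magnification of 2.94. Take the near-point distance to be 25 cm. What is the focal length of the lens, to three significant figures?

8.50 cm

For the image at infinity, M = D/f.
f = D/M = 25/2.94 = 8.503 cm.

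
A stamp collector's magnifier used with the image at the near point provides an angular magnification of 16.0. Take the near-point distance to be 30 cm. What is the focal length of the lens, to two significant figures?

For the image at the near point, M = 1 + D/f.
f = D/(M - 1) = 30/(16.0 - 1) = 2.000 cm.

2.0 cm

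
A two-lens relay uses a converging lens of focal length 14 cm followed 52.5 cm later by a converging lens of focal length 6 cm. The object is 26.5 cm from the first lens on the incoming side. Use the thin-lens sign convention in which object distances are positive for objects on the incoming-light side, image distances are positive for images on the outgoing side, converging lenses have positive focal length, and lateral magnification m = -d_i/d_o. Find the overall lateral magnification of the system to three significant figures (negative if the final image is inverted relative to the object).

0.400

Lens 1: 1/d_i1 = 1/f_1 - 1/d_o1 = 1/14 - 1/26.5 = 0.03369 cm^-1, so d_i1 = 29.680 cm.
m_1 = -(29.680)/26.5 = -1.1200.
That image sits 22.820 cm in front of the second lens, so d_o2 = 22.820 cm.
Lens 2: 1/d_i2 = 1/f_2 - 1/d_o2 = 1/6 - 1/(22.820) = 0.12285 cm^-1, so d_i2 = 8.140 cm.
m_2 = -(8.140)/(22.820) = -0.3567.
Total m = m_1 x m_2 = (-1.1200)(-0.3567) = 0.3995.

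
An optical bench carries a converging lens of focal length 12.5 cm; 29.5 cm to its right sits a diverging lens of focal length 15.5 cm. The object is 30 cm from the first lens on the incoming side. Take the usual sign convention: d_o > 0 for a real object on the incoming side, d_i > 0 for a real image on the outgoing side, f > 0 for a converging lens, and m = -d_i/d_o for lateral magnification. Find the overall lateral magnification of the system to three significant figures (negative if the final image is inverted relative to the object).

Applying the thin-lens equation to the first lens, 1/12.5 = 1/30 + 1/d_i1, which gives d_i1 = 21.429 cm.
Its lateral magnification is m_1 = -d_i1/d_o1 = -(21.429)/30 = -0.7143.
Object distance for lens 2: d_o2 = 29.5 - 21.429 = 8.071 cm.
Applying the thin-lens equation again with f_2 = -15.5 cm and d_o2 = 8.071 cm gives d_i2 = -5.308 cm.
m_2 = -(-5.308)/(8.071) = 0.6576.
Total m = m_1 x m_2 = (-0.7143)(0.6576) = -0.4697.

-0.470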